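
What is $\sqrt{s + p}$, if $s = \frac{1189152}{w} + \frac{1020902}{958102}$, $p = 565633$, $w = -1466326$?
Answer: $\frac{\sqrt{69774947095081504824159369258}}{351222468313} \approx 752.09$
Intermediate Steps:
$s = \frac{89411559137}{351222468313}$ ($s = \frac{1189152}{-1466326} + \frac{1020902}{958102} = 1189152 \left(- \frac{1}{1466326}\right) + 1020902 \cdot \frac{1}{958102} = - \frac{594576}{733163} + \frac{510451}{479051} = \frac{89411559137}{351222468313} \approx 0.25457$)
$\sqrt{s + p} = \sqrt{\frac{89411559137}{351222468313} + 565633} = \sqrt{\frac{198663107830846266}{351222468313}} = \frac{\sqrt{69774947095081504824159369258}}{351222468313}$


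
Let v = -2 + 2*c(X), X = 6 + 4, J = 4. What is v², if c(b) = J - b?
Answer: 196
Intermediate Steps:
X = 10
c(b) = 4 - b
v = -14 (v = -2 + 2*(4 - 1*10) = -2 + 2*(4 - 10) = -2 + 2*(-6) = -2 - 12 = -14)
v² = (-14)² = 196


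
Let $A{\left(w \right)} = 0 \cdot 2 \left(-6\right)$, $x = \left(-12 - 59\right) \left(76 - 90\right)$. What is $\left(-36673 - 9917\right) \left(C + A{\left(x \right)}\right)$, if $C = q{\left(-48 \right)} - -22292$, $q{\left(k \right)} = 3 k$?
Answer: $-1031875320$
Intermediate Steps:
$x = 994$ ($x = \left(-71\right) \left(-14\right) = 994$)
$A{\left(w \right)} = 0$ ($A{\left(w \right)} = 0 \left(-6\right) = 0$)
$C = 22148$ ($C = 3 \left(-48\right) - -22292 = -144 + 22292 = 22148$)
$\left(-36673 - 9917\right) \left(C + A{\left(x \right)}\right) = \left(-36673 - 9917\right) \left(22148 + 0\right) = \left(-46590\right) 22148 = -1031875320$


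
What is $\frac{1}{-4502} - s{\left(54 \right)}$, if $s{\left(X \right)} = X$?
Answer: $- \frac{243109}{4502} \approx -54.0$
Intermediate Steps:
$\frac{1}{-4502} - s{\left(54 \right)} = \frac{1}{-4502} - 54 = - \frac{1}{4502} - 54 = - \frac{243109}{4502}$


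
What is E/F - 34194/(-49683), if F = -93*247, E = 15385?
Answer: 7032473/380422731 ≈ 0.018486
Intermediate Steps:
F = -22971
E/F - 34194/(-49683) = 15385/(-22971) - 34194/(-49683) = 15385*(-1/22971) - 34194*(-1/49683) = -15385/22971 + 11398/16561 = 7032473/380422731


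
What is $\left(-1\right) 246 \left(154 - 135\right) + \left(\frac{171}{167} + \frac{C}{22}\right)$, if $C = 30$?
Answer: $- \frac{8581752}{1837} \approx -4671.6$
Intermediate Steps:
$\left(-1\right) 246 \left(154 - 135\right) + \left(\frac{171}{167} + \frac{C}{22}\right) = \left(-1\right) 246 \left(154 - 135\right) + \left(\frac{171}{167} + \frac{30}{22}\right) = \left(-246\right) 19 + \left(171 \cdot \frac{1}{167} + 30 \cdot \frac{1}{22}\right) = -4674 + \left(\frac{171}{167} + \frac{15}{11}\right) = -4674 + \frac{4386}{1837} = - \frac{8581752}{1837}$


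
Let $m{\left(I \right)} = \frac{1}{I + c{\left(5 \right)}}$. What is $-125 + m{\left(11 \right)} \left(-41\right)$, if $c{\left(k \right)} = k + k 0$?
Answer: $- \frac{2041}{16} \approx -127.56$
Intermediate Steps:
$c{\left(k \right)} = k$ ($c{\left(k \right)} = k + 0 = k$)
$m{\left(I \right)} = \frac{1}{5 + I}$ ($m{\left(I \right)} = \frac{1}{I + 5} = \frac{1}{5 + I}$)
$-125 + m{\left(11 \right)} \left(-41\right) = -125 + \frac{1}{5 + 11} \left(-41\right) = -125 + \frac{1}{16} \left(-41\right) = -125 - \frac{41}{16} = - \frac{2041}{16}$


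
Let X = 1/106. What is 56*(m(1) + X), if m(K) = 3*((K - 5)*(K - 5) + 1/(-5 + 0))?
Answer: 703556/265 ≈ 2654.9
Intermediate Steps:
X = 1/106 ≈ 0.0094340
m(K) = -⅗ + 3*(-5 + K)² (m(K) = 3*((-5 + K)*(-5 + K) + 1/(-5)) = 3*((-5 + K)² - ⅕) = 3*(-⅕ + (-5 + K)²) = -⅗ + 3*(-5 + K)²)
56*(m(1) + X) = 56*((-⅗ + 3*(-5 + 1)²) + 1/106) = 56*((-⅗ + 3*(-4)²) + 1/106) = 56*((-⅗ + 3*16) + 1/106) = 56*((-⅗ + 48) + 1/106) = 56*(237/5 + 1/106) = 56*(25127/530) = 703556/265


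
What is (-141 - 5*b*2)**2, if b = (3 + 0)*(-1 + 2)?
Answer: 29241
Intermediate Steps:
b = 3 (b = 3*1 = 3)
(-141 - 5*b*2)**2 = (-141 - 5*3*2)**2 = (-141 - 15*2)**2 = (-141 - 30)**2 = (-171)**2 = 29241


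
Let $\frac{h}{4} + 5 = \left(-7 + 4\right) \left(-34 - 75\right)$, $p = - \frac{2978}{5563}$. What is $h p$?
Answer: $- \frac{3835664}{5563} \approx -689.5$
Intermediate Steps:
$p = - \frac{2978}{5563}$ ($p = \left(-2978\right) \frac{1}{5563} = - \frac{2978}{5563} \approx -0.53532$)
$h = 1288$ ($h = -20 + 4 \left(-7 + 4\right) \left(-34 - 75\right) = -20 + 4 \left(\left(-3\right) \left(-109\right)\right) = -20 + 4 \cdot 327 = -20 + 1308 = 1288$)
$h p = 1288 \left(- \frac{2978}{5563}\right) = - \frac{3835664}{5563}$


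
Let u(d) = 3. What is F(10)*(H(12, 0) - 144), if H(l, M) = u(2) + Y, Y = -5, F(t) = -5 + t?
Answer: -730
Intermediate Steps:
H(l, M) = -2 (H(l, M) = 3 - 5 = -2)
F(10)*(H(12, 0) - 144) = (-5 + 10)*(-2 - 144) = 5*(-146) = -730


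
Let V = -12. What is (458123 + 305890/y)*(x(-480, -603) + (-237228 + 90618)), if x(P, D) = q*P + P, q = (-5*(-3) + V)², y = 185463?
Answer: -4288192222714330/61821 ≈ -6.9365e+10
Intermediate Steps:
q = 9 (q = (-5*(-3) - 12)² = (15 - 12)² = 3² = 9)
x(P, D) = 10*P (x(P, D) = 9*P + P = 10*P)
(458123 + 305890/y)*(x(-480, -603) + (-237228 + 90618)) = (458123 + 305890/185463)*(10*(-480) + (-237228 + 90618)) = (458123 + 305890*(1/185463))*(-4800 - 146610) = (458123 + 305890/185463)*(-151410) = (84965171839/185463)*(-151410) = -4288192222714330/61821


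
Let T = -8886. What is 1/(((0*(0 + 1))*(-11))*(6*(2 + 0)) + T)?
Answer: -1/8886 ≈ -0.00011254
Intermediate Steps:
1/(((0*(0 + 1))*(-11))*(6*(2 + 0)) + T) = 1/(((0*(0 + 1))*(-11))*(6*(2 + 0)) - 8886) = 1/(((0*1)*(-11))*(6*2) - 8886) = 1/((0*(-11))*12 - 8886) = 1/(0*12 - 8886) = 1/(0 - 8886) = 1/(-8886) = -1/8886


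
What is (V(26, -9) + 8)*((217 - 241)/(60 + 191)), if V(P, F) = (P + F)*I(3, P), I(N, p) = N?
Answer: -1416/251 ≈ -5.6414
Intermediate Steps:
V(P, F) = 3*F + 3*P (V(P, F) = (P + F)*3 = (F + P)*3 = 3*F + 3*P)
(V(26, -9) + 8)*((217 - 241)/(60 + 191)) = ((3*(-9) + 3*26) + 8)*((217 - 241)/(60 + 191)) = ((-27 + 78) + 8)*(-24/251) = (51 + 8)*(-24*1/251) = 59*(-24/251) = -1416/251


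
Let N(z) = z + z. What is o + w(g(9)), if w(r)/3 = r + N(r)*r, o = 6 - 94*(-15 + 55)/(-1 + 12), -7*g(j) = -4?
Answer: -179026/539 ≈ -332.14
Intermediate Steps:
g(j) = 4/7 (g(j) = -1/7*(-4) = 4/7)
o = -3694/11 (o = 6 - 3760/11 = -3694/11 ≈ -335.82)
N(z) = 2*z
w(r) = 3*r + 6*r**2 (w(r) = 3*(r + (2*r)*r) = 3*(r + 2*r**2) = 3*r + 6*r**2)
o + w(g(9)) = -3694/11 + 3*(4/7)*(1 + 2*(4/7)) = -3694/11 + 3*(4/7)*(1 + 8/7) = -3694/11 + 3*(4/7)*(15/7) = -3694/11 + 180/49 = -179026/539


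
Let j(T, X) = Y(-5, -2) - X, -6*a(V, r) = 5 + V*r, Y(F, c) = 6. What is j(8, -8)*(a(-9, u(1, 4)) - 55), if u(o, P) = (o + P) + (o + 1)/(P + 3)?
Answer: -2012/3 ≈ -670.67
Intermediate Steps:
u(o, P) = P + o + (1 + o)/(3 + P) (u(o, P) = (P + o) + (1 + o)/(3 + P) = P + o + (1 + o)/(3 + P))
a(V, r) = -5/6 - V*r/6 (a(V, r) = -(5 + V*r)/6 = -5/6 - V*r/6)
j(T, X) = 6 - X
j(8, -8)*(a(-9, u(1, 4)) - 55) = (6 - 1*(-8))*((-5/6 - 1/6*(-9)*(1 + 4**2 + 3*4 + 4*1 + 4*1)/(3 + 4)) - 55) = (6 + 8)*((-5/6 - 1/6*(-9)*(1 + 16 + 12 + 4 + 4)/7) - 55) = 14*((-5/6 - 1/6*(-9)*(1/7)*37) - 55) = 14*((-5/6 - 1/6*(-9)*37/7) - 55) = 14*((-5/6 + 111/14) - 55) = 14*(149/21 - 55) = 14*(-1006/21) = -2012/3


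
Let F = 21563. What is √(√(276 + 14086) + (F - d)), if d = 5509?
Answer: √(16054 + √14362) ≈ 127.18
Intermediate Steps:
√(√(276 + 14086) + (F - d)) = √(√(276 + 14086) + (21563 - 1*5509)) = √(√14362 + (21563 - 5509)) = √(√14362 + 16054) = √(16054 + √14362)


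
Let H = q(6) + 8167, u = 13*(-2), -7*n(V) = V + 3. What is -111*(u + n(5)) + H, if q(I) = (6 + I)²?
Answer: 79267/7 ≈ 11324.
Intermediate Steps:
n(V) = -3/7 - V/7 (n(V) = -(V + 3)/7 = -(3 + V)/7 = -3/7 - V/7)
u = -26
H = 8311 (H = (6 + 6)² + 8167 = 12² + 8167 = 144 + 8167 = 8311)
-111*(u + n(5)) + H = -111*(-26 + (-3/7 - ⅐*5)) + 8311 = -111*(-26 + (-3/7 - 5/7)) + 8311 = -111*(-26 - 8/7) + 8311 = -111*(-190/7) + 8311 = 21090/7 + 8311 = 79267/7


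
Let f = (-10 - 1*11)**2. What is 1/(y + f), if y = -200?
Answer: 1/241 ≈ 0.0041494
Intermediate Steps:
f = 441 (f = (-10 - 11)**2 = (-21)**2 = 441)
1/(y + f) = 1/(-200 + 441) = 1/241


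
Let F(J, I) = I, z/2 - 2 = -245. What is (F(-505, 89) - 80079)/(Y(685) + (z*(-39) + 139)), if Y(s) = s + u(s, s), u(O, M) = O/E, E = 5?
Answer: -15998/3983 ≈ -4.0166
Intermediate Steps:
z = -486 (z = 4 + 2*(-245) = 4 - 490 = -486)
u(O, M) = O/5
Y(s) = 6*s/5 (Y(s) = s + s/5 = 6*s/5)
(F(-505, 89) - 80079)/(Y(685) + (z*(-39) + 139)) = (89 - 80079)/((6/5)*685 + (-486*(-39) + 139)) = -79990/(822 + (18954 + 139)) = -79990/(822 + 19093) = -79990/19915 = -79990*1/19915 = -15998/3983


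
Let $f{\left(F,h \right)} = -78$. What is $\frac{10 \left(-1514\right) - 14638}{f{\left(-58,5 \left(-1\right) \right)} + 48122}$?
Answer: $- \frac{14889}{24022} \approx -0.61981$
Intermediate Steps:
$\frac{10 \left(-1514\right) - 14638}{f{\left(-58,5 \left(-1\right) \right)} + 48122} = \frac{10 \left(-1514\right) - 14638}{-78 + 48122} = \frac{-15140 - 14638}{48044} = \left(-29778\right) \frac{1}{48044} = - \frac{14889}{24022}$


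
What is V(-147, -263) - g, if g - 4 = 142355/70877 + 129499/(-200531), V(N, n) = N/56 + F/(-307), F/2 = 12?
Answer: -281557235265273/34907215647272 ≈ -8.0659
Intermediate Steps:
F = 24 (F = 2*12 = 24)
V(N, n) = -24/307 + N/56 (V(N, n) = N/56 + 24/(-307) = N*(1/56) + 24*(-1/307) = N/56 - 24/307 = -24/307 + N/56)
g = 76220232630/14213035687 (g = 4 + (142355/70877 + 129499/(-200531)) = 4 + (142355*(1/70877) + 129499*(-1/200531)) = 4 + (142355/70877 - 129499/200531) = 4 + 19368089882/14213035687 = 76220232630/14213035687 ≈ 5.3627)
V(-147, -263) - g = (-24/307 + (1/56)*(-147)) - 1*76220232630/14213035687 = (-24/307 - 21/8) - 76220232630/14213035687 = -6639/2456 - 76220232630/14213035687 = -281557235265273/34907215647272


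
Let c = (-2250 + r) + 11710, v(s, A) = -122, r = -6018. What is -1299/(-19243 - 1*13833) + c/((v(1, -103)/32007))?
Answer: -1821959859333/2017636 ≈ -9.0302e+5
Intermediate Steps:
c = 3442 (c = (-2250 - 6018) + 11710 = -8268 + 11710 = 3442)
-1299/(-19243 - 1*13833) + c/((v(1, -103)/32007)) = -1299/(-19243 - 1*13833) + 3442/((-122/32007)) = -1299/(-19243 - 13833) + 3442/((-122*1/32007)) = -1299/(-33076) + 3442/(-122/32007) = -1299*(-1/33076) + 3442*(-32007/122) = 1299/33076 - 55084047/61 = -1821959859333/2017636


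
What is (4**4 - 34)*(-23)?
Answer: -5106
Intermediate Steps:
(4**4 - 34)*(-23) = (256 - 34)*(-23) = 222*(-23) = -5106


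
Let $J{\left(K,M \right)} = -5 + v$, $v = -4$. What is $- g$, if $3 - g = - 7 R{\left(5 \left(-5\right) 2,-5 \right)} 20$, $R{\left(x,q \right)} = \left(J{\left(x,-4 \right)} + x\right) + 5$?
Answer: $7557$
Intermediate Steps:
$J{\left(K,M \right)} = -9$ ($J{\left(K,M \right)} = -5 - 4 = -9$)
$R{\left(x,q \right)} = -4 + x$ ($R{\left(x,q \right)} = \left(-9 + x\right) + 5 = -4 + x$)
$g = -7557$ ($g = 3 - - 7 \left(-4 + 5 \left(-5\right) 2\right) 20 = 3 - - 7 \left(-4 - 50\right) 20 = 3 - \left(-7\right) \left(-54\right) 20 = 3 - 378 \cdot 20 = 3 - 7560 = -7557$)
$- g = \left(-1\right) \left(-7557\right) = 7557$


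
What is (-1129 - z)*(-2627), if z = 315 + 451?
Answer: 4978165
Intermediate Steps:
z = 766
(-1129 - z)*(-2627) = (-1129 - 1*766)*(-2627) = (-1129 - 766)*(-2627) = -1895*(-2627) = 4978165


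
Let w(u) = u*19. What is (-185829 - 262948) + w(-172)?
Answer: -452045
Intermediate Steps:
w(u) = 19*u
(-185829 - 262948) + w(-172) = (-185829 - 262948) + 19*(-172) = -448777 - 3268 = -452045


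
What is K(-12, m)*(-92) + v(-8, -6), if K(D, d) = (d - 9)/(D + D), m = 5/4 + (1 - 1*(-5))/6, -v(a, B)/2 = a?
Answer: -79/8 ≈ -9.8750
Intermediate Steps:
v(a, B) = -2*a
m = 9/4 (m = 5*(¼) + (1 + 5)*(⅙) = 5/4 + 6*(⅙) = 5/4 + 1 = 9/4 ≈ 2.2500)
K(D, d) = (-9 + d)/(2*D) (K(D, d) = (-9 + d)/((2*D)) = (-9 + d)*(1/(2*D)) = (-9 + d)/(2*D))
K(-12, m)*(-92) + v(-8, -6) = ((½)*(-9 + 9/4)/(-12))*(-92) - 2*(-8) = ((½)*(-1/12)*(-27/4))*(-92) + 16 = (9/32)*(-92) + 16 = -207/8 + 16 = -79/8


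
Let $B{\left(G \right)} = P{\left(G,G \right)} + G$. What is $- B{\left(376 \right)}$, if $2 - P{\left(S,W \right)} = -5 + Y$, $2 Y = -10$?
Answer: $-388$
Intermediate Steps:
$Y = -5$ ($Y = \frac{1}{2} \left(-10\right) = -5$)
$P{\left(S,W \right)} = 12$ ($P{\left(S,W \right)} = 2 - \left(-5 - 5\right) = 2 - -10 = 2 + 10 = 12$)
$B{\left(G \right)} = 12 + G$
$- B{\left(376 \right)} = - (12 + 376) = \left(-1\right) 388 = -388$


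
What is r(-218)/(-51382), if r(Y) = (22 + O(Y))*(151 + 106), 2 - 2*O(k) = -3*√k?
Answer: -257/2234 - 771*I*√218/102764 ≈ -0.11504 - 0.11077*I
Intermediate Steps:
O(k) = 1 + 3*√k/2 (O(k) = 1 - (-3)*√k/2 = 1 + 3*√k/2)
r(Y) = 5911 + 771*√Y/2 (r(Y) = (22 + (1 + 3*√Y/2))*(151 + 106) = (23 + 3*√Y/2)*257 = 5911 + 771*√Y/2)
r(-218)/(-51382) = (5911 + 771*√(-218)/2)/(-51382) = (5911 + 771*(I*√218)/2)*(-1/51382) = (5911 + 771*I*√218/2)*(-1/51382) = -257/2234 - 771*I*√218/102764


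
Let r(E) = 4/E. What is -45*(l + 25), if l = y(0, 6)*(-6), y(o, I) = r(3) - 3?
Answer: -1575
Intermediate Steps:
y(o, I) = -5/3 (y(o, I) = 4/3 - 3 = -5/3)
l = 10 (l = -5/3*(-6) = 10)
-45*(l + 25) = -45*(10 + 25) = -45*35 = -1575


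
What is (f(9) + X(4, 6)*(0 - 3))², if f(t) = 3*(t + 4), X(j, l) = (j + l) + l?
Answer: 81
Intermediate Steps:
X(j, l) = j + 2*l
f(t) = 12 + 3*t (f(t) = 3*(4 + t) = 12 + 3*t)
(f(9) + X(4, 6)*(0 - 3))² = ((12 + 3*9) + (4 + 2*6)*(0 - 3))² = ((12 + 27) + (4 + 12)*(-3))² = (39 + 16*(-3))² = (39 - 48)² = (-9)² = 81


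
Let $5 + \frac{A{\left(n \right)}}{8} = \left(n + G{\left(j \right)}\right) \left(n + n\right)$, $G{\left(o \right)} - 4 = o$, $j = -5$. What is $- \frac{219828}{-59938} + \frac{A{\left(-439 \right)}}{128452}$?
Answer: $\frac{26684616752}{962394497} \approx 27.727$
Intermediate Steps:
$G{\left(o \right)} = 4 + o$
$A{\left(n \right)} = -40 + 16 n \left(-1 + n\right)$ ($A{\left(n \right)} = -40 + 8 \left(n + \left(4 - 5\right)\right) \left(n + n\right) = -40 + 8 \left(n - 1\right) 2 n = -40 + 8 \left(-1 + n\right) 2 n = -40 + 8 \cdot 2 n \left(-1 + n\right) = -40 + 16 n \left(-1 + n\right)$)
$- \frac{219828}{-59938} + \frac{A{\left(-439 \right)}}{128452} = - \frac{219828}{-59938} + \frac{-40 - -7024 + 16 \left(-439\right)^{2}}{128452} = \left(-219828\right) \left(- \frac{1}{59938}\right) + \left(-40 + 7024 + 16 \cdot 192721\right) \frac{1}{128452} = \frac{109914}{29969} + \left(-40 + 7024 + 3083536\right) \frac{1}{128452} = \frac{109914}{29969} + 3090520 \cdot \frac{1}{128452} = \frac{109914}{29969} + \frac{772630}{32113} = \frac{26684616752}{962394497}$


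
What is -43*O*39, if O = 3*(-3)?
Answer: 15093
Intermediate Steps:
O = -9
-43*O*39 = -43*(-9)*39 = 387*39 = 15093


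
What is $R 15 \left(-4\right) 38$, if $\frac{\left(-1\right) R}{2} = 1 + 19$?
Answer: $91200$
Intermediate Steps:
$R = -40$ ($R = - 2 \left(1 + 19\right) = \left(-2\right) 20 = -40$)
$R 15 \left(-4\right) 38 = - 40 \cdot 15 \left(-4\right) 38 = \left(-40\right) \left(-60\right) 38 = 2400 \cdot 38 = 91200$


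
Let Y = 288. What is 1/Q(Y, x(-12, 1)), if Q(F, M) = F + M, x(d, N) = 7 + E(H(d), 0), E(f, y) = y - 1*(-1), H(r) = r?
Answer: 1/296 ≈ 0.0033784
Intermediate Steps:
E(f, y) = 1 + y (E(f, y) = y + 1 = 1 + y)
x(d, N) = 8 (x(d, N) = 7 + (1 + 0) = 7 + 1 = 8)
1/Q(Y, x(-12, 1)) = 1/(288 + 8) = 1/296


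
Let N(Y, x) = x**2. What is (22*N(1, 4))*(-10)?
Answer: -3520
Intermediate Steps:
(22*N(1, 4))*(-10) = (22*4**2)*(-10) = (22*16)*(-10) = 352*(-10) = -3520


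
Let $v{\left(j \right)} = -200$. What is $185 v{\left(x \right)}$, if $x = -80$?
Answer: $-37000$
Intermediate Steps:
$185 v{\left(x \right)} = 185 \left(-200\right) = -37000$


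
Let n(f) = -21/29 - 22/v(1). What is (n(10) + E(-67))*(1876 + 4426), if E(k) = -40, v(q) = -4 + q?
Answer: -18307310/87 ≈ -2.1043e+5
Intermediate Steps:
n(f) = 575/87 (n(f) = -21/29 - 22/(-4 + 1) = -21*1/29 - 22/(-3) = -21/29 - 22*(-⅓) = -21/29 + 22/3 = 575/87)
(n(10) + E(-67))*(1876 + 4426) = (575/87 - 40)*(1876 + 4426) = -2905/87*6302 = -18307310/87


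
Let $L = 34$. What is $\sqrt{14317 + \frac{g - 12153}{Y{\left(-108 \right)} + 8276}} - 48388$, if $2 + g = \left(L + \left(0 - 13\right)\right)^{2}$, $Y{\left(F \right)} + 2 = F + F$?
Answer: $-48388 + \frac{2 \sqrt{58095496686}}{4029} \approx -48268.0$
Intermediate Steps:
$Y{\left(F \right)} = -2 + 2 F$ ($Y{\left(F \right)} = -2 + \left(F + F\right) = -2 + 2 F$)
$g = 439$ ($g = -2 + \left(34 + \left(0 - 13\right)\right)^{2} = -2 + \left(34 - 13\right)^{2} = -2 + 21^{2} = -2 + 441 = 439$)
$\sqrt{14317 + \frac{g - 12153}{Y{\left(-108 \right)} + 8276}} - 48388 = \sqrt{14317 + \frac{439 - 12153}{\left(-2 + 2 \left(-108\right)\right) + 8276}} - 48388 = \sqrt{14317 - \frac{11714}{\left(-2 - 216\right) + 8276}} - 48388 = \sqrt{14317 - \frac{11714}{-218 + 8276}} - 48388 = \sqrt{14317 - \frac{11714}{8058}} - 48388 = \sqrt{14317 - \frac{5857}{4029}} - 48388 = \sqrt{\frac{57677336}{4029}} - 48388 = \frac{2 \sqrt{58095496686}}{4029} - 48388 = -48388 + \frac{2 \sqrt{58095496686}}{4029}$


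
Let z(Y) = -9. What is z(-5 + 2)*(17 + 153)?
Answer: -1530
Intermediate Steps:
z(-5 + 2)*(17 + 153) = -9*(17 + 153) = -9*170 = -1530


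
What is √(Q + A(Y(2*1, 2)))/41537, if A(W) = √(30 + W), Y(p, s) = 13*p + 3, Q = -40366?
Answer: √(-40366 + √59)/41537 ≈ 0.0048365*I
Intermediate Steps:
Y(p, s) = 3 + 13*p
√(Q + A(Y(2*1, 2)))/41537 = √(-40366 + √(30 + (3 + 13*(2*1))))/41537 = √(-40366 + √(30 + (3 + 13*2)))*(1/41537) = √(-40366 + √(30 + (3 + 26)))*(1/41537) = √(-40366 + √(30 + 29))*(1/41537) = √(-40366 + √59)*(1/41537) = √(-40366 + √59)/41537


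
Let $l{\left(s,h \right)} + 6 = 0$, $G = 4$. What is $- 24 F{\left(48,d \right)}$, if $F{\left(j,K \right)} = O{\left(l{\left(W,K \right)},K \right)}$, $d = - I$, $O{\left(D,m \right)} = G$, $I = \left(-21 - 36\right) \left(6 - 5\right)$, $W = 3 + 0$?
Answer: $-96$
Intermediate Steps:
$W = 3$
$l{\left(s,h \right)} = -6$ ($l{\left(s,h \right)} = -6 + 0 = -6$)
$I = -57$ ($I = \left(-57\right) 1 = -57$)
$O{\left(D,m \right)} = 4$
$d = 57$ ($d = \left(-1\right) \left(-57\right) = 57$)
$F{\left(j,K \right)} = 4$
$- 24 F{\left(48,d \right)} = \left(-24\right) 4 = -96$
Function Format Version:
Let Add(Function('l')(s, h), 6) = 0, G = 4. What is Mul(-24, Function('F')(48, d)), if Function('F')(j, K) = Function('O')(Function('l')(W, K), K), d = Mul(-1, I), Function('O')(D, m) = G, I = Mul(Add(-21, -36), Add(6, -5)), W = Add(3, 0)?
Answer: -96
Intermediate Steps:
W = 3
Function('l')(s, h) = -6 (Function('l')(s, h) = Add(-6, 0) = -6)
I = -57 (I = Mul(-57, 1) = -57)
Function('O')(D, m) = 4
d = 57 (d = Mul(-1, -57) = 57)
Function('F')(j, K) = 4
Mul(-24, Function('F')(48, d)) = Mul(-24, 4) = -96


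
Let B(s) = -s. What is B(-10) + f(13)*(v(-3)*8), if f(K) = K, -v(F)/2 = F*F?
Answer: -1862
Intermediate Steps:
v(F) = -2*F² (v(F) = -2*F*F = -2*F²)
B(-10) + f(13)*(v(-3)*8) = -1*(-10) + 13*(-2*(-3)²*8) = 10 + 13*(-2*9*8) = 10 + 13*(-18*8) = 10 + 13*(-144) = 10 - 1872 = -1862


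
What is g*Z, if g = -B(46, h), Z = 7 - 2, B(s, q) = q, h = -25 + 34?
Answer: -45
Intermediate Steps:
h = 9
Z = 5
g = -9 (g = -1*9 = -9)
g*Z = -9*5 = -45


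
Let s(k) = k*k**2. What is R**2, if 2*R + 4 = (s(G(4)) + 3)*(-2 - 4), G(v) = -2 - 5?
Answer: 1036324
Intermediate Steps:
G(v) = -7
s(k) = k**3
R = 1018 (R = -2 + (((-7)**3 + 3)*(-2 - 4))/2 = -2 + ((-343 + 3)*(-6))/2 = -2 + (-340*(-6))/2 = -2 + (1/2)*2040 = -2 + 1020 = 1018)
R**2 = 1018**2 = 1036324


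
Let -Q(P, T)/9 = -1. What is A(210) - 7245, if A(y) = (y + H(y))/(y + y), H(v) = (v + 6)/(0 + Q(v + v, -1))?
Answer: -507111/70 ≈ -7244.4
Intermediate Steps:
Q(P, T) = 9 (Q(P, T) = -9*(-1) = 9)
H(v) = ⅔ + v/9 (H(v) = (v + 6)/(0 + 9) = (6 + v)/9 = (6 + v)*(⅑) = ⅔ + v/9)
A(y) = (⅔ + 10*y/9)/(2*y) (A(y) = (y + (⅔ + y/9))/(y + y) = (⅔ + 10*y/9)/((2*y)) = (⅔ + 10*y/9)*(1/(2*y)) = (⅔ + 10*y/9)/(2*y))
A(210) - 7245 = (⅑)*(3 + 5*210)/210 - 7245 = (⅑)*(1/210)*(3 + 1050) - 7245 = (⅑)*(1/210)*1053 - 7245 = 39/70 - 7245 = -507111/70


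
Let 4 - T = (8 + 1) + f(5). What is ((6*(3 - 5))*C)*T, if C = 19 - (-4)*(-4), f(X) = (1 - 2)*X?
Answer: 0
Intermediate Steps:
f(X) = -X
C = 3 (C = 19 - 1*16 = 19 - 16 = 3)
T = 0 (T = 4 - ((8 + 1) - 1*5) = 4 - (9 - 5) = 4 - 1*4 = 4 - 4 = 0)
((6*(3 - 5))*C)*T = ((6*(3 - 5))*3)*0 = ((6*(-2))*3)*0 = -12*3*0 = -36*0 = 0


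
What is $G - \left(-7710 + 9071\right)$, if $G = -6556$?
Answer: $-7917$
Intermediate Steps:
$G - \left(-7710 + 9071\right) = -6556 - \left(-7710 + 9071\right) = -6556 - 1361 = -7917$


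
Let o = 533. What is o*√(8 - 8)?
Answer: 0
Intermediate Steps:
o*√(8 - 8) = 533*√(8 - 8) = 533*√0 = 533*0 = 0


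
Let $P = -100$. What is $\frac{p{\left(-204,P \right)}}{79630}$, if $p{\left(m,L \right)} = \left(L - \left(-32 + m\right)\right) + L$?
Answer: $\frac{18}{39815} \approx 0.00045209$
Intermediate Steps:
$p{\left(m,L \right)} = 32 - m + 2 L$ ($p{\left(m,L \right)} = \left(32 + L - m\right) + L = 32 - m + 2 L$)
$\frac{p{\left(-204,P \right)}}{79630} = \frac{32 - -204 + 2 \left(-100\right)}{79630} = \left(32 + 204 - 200\right) \frac{1}{79630} = 36 \cdot \frac{1}{79630} = \frac{18}{39815}$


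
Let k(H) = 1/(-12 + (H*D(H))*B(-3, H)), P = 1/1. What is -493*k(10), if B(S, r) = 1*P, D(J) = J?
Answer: -493/88 ≈ -5.6023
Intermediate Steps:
P = 1
B(S, r) = 1 (B(S, r) = 1*1 = 1)
k(H) = 1/(-12 + H²) (k(H) = 1/(-12 + (H*H)*1) = 1/(-12 + H²*1) = 1/(-12 + H²))
-493*k(10) = -493/(-12 + 10²) = -493/(-12 + 100) = -493/88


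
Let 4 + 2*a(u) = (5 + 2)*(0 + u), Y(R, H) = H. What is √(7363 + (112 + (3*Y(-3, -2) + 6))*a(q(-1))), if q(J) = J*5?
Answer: √5179 ≈ 71.965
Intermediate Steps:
q(J) = 5*J
a(u) = -2 + 7*u/2 (a(u) = -2 + ((5 + 2)*(0 + u))/2 = -2 + (7*u)/2 = -2 + 7*u/2)
√(7363 + (112 + (3*Y(-3, -2) + 6))*a(q(-1))) = √(7363 + (112 + (3*(-2) + 6))*(-2 + 7*(5*(-1))/2)) = √(7363 + (112 + (-6 + 6))*(-2 + (7/2)*(-5))) = √(7363 + (112 + 0)*(-2 - 35/2)) = √(7363 + 112*(-39/2)) = √(7363 - 2184) = √5179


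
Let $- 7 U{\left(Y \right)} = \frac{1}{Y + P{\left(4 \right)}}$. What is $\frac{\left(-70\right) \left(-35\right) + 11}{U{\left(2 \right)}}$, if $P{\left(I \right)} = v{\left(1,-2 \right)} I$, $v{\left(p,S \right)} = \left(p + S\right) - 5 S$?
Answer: $-654626$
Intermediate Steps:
$v{\left(p,S \right)} = p - 4 S$ ($v{\left(p,S \right)} = \left(S + p\right) - 5 S = p - 4 S$)
$P{\left(I \right)} = 9 I$ ($P{\left(I \right)} = \left(1 - -8\right) I = \left(1 + 8\right) I = 9 I$)
$U{\left(Y \right)} = - \frac{1}{7 \left(36 + Y\right)}$ ($U{\left(Y \right)} = - \frac{1}{7 \left(Y + 9 \cdot 4\right)} = - \frac{1}{7 \left(Y + 36\right)} = - \frac{1}{7 \left(36 + Y\right)}$)
$\frac{\left(-70\right) \left(-35\right) + 11}{U{\left(2 \right)}} = \frac{\left(-70\right) \left(-35\right) + 11}{\left(-1\right) \frac{1}{252 + 7 \cdot 2}} = \frac{2450 + 11}{\left(-1\right) \frac{1}{252 + 14}} = \frac{1}{\left(-1\right) \frac{1}{266}} \cdot 2461 = \frac{1}{- \frac{1}{266}} \cdot 2461 = \left(-266\right) 2461 = -654626$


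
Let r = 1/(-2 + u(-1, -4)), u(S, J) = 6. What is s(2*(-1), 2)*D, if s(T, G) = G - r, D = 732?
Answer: 1281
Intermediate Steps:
r = ¼ (r = 1/(-2 + 6) = 1/4 = ¼ ≈ 0.25000)
s(T, G) = -¼ + G (s(T, G) = G - 1*¼ = G - ¼ = -¼ + G)
s(2*(-1), 2)*D = (-¼ + 2)*732 = (7/4)*732 = 1281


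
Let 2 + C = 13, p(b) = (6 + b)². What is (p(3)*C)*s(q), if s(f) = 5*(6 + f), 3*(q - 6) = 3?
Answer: 57915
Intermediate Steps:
q = 7 (q = 6 + (⅓)*3 = 6 + 1 = 7)
C = 11 (C = -2 + 13 = 11)
s(f) = 30 + 5*f
(p(3)*C)*s(q) = ((6 + 3)²*11)*(30 + 5*7) = (9²*11)*(30 + 35) = (81*11)*65 = 891*65 = 57915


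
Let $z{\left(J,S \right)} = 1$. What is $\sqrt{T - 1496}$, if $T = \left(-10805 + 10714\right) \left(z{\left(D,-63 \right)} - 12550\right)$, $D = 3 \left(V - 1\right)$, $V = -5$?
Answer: $\sqrt{1140463} \approx 1067.9$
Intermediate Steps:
$D = -18$ ($D = 3 \left(-5 - 1\right) = 3 \left(-6\right) = -18$)
$T = 1141959$ ($T = \left(-10805 + 10714\right) \left(1 - 12550\right) = \left(-91\right) \left(-12549\right) = 1141959$)
$\sqrt{T - 1496} = \sqrt{1141959 - 1496} = \sqrt{1140463}$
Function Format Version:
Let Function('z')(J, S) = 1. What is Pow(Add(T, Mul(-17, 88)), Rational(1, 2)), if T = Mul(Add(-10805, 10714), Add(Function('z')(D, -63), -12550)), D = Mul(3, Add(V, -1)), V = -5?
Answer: Pow(1140463, Rational(1, 2)) ≈ 1067.9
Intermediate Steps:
D = -18 (D = Mul(3, Add(-5, -1)) = Mul(3, -6) = -18)
T = 1141959 (T = Mul(Add(-10805, 10714), Add(1, -12550)) = Mul(-91, -12549) = 1141959)
Pow(Add(T, Mul(-17, 88)), Rational(1, 2)) = Pow(Add(1141959, Mul(-17, 88)), Rational(1, 2)) = Pow(Add(1141959, -1496), Rational(1, 2)) = Pow(1140463, Rational(1, 2))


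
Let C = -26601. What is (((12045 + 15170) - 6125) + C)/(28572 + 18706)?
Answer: -501/4298 ≈ -0.11657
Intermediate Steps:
(((12045 + 15170) - 6125) + C)/(28572 + 18706) = (((12045 + 15170) - 6125) - 26601)/(28572 + 18706) = ((27215 - 6125) - 26601)/47278 = (21090 - 26601)*(1/47278) = -5511*1/47278 = -501/4298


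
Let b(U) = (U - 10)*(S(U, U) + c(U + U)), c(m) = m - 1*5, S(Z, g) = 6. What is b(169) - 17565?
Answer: 36336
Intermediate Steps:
c(m) = -5 + m (c(m) = m - 5 = -5 + m)
b(U) = (1 + 2*U)*(-10 + U) (b(U) = (U - 10)*(6 + (-5 + (U + U))) = (-10 + U)*(6 + (-5 + 2*U)) = (-10 + U)*(1 + 2*U) = (1 + 2*U)*(-10 + U))
b(169) - 17565 = (-10 - 19*169 + 2*169²) - 17565 = (-10 - 3211 + 2*28561) - 17565 = (-10 - 3211 + 57122) - 17565 = 53901 - 17565 = 36336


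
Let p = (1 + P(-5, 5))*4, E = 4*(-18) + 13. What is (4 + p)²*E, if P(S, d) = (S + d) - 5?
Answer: -8496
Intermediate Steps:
P(S, d) = -5 + S + d
E = -59 (E = -72 + 13 = -59)
p = -16 (p = (1 + (-5 - 5 + 5))*4 = (1 - 5)*4 = -4*4 = -16)
(4 + p)²*E = (4 - 16)²*(-59) = (-12)²*(-59) = 144*(-59) = -8496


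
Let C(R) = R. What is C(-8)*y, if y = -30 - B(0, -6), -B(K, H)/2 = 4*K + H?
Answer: 336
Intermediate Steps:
B(K, H) = -8*K - 2*H (B(K, H) = -2*(4*K + H) = -2*(H + 4*K) = -8*K - 2*H)
y = -42 (y = -30 - (-8*0 - 2*(-6)) = -30 - (0 + 12) = -30 - 1*12 = -30 - 12 = -42)
C(-8)*y = -8*(-42) = 336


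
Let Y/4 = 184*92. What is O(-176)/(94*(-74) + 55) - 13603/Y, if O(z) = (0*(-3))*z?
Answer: -13603/67712 ≈ -0.20090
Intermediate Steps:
O(z) = 0 (O(z) = 0*z = 0)
Y = 67712 (Y = 4*(184*92) = 4*16928 = 67712)
O(-176)/(94*(-74) + 55) - 13603/Y = 0/(94*(-74) + 55) - 13603/67712 = 0/(-6956 + 55) - 13603*1/67712 = 0/(-6901) - 13603/67712 = 0*(-1/6901) - 13603/67712 = 0 - 13603/67712 = -13603/67712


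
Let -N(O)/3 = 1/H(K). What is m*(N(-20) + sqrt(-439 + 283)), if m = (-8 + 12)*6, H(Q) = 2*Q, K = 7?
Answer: -36/7 + 48*I*sqrt(39) ≈ -5.1429 + 299.76*I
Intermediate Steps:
m = 24 (m = 4*6 = 24)
N(O) = -3/14 (N(O) = -3/(2*7) = -3/14)
m*(N(-20) + sqrt(-439 + 283)) = 24*(-3/14 + sqrt(-439 + 283)) = 24*(-3/14 + sqrt(-156)) = 24*(-3/14 + 2*I*sqrt(39)) = -36/7 + 48*I*sqrt(39)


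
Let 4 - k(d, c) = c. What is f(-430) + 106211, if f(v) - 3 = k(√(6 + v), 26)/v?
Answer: 22836021/215 ≈ 1.0621e+5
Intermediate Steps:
k(d, c) = 4 - c
f(v) = 3 - 22/v (f(v) = 3 + (4 - 1*26)/v = 3 + (4 - 26)/v = 3 - 22/v)
f(-430) + 106211 = (3 - 22/(-430)) + 106211 = (3 - 22*(-1/430)) + 106211 = (3 + 11/215) + 106211 = 656/215 + 106211 = 22836021/215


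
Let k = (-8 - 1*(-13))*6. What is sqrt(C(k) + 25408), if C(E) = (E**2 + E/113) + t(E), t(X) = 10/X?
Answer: sqrt(3023410485)/339 ≈ 162.20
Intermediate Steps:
k = 30 (k = (-8 + 13)*6 = 5*6 = 30)
C(E) = E**2 + 10/E + E/113 (C(E) = (E**2 + E/113) + 10/E = E**2 + 10/E + E/113)
sqrt(C(k) + 25408) = sqrt((30**2 + 10/30 + (1/113)*30) + 25408) = sqrt((900 + 10*(1/30) + 30/113) + 25408) = sqrt((900 + 1/3 + 30/113) + 25408) = sqrt(305303/339 + 25408) = sqrt(8918615/339) = sqrt(3023410485)/339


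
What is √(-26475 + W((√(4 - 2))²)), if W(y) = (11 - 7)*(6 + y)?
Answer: I*√26443 ≈ 162.61*I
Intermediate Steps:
W(y) = 24 + 4*y (W(y) = 4*(6 + y) = 24 + 4*y)
√(-26475 + W((√(4 - 2))²)) = √(-26475 + (24 + 4*(√(4 - 2))²)) = √(-26475 + (24 + 4*(√2)²)) = √(-26475 + (24 + 4*2)) = √(-26475 + (24 + 8)) = √(-26475 + 32) = √(-26443) = I*√26443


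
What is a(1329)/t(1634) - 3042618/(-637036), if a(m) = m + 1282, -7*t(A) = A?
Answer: -833933645/130114603 ≈ -6.4092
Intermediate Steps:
t(A) = -A/7
a(m) = 1282 + m
a(1329)/t(1634) - 3042618/(-637036) = (1282 + 1329)/((-1/7*1634)) - 3042618/(-637036) = 2611/(-1634/7) - 3042618*(-1/637036) = 2611*(-7/1634) + 1521309/318518 = -18277/1634 + 1521309/318518 = -833933645/130114603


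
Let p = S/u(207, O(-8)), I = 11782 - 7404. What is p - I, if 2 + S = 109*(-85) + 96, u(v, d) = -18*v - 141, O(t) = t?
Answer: -5640185/1289 ≈ -4375.6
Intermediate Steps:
u(v, d) = -141 - 18*v
S = -9171 (S = -2 + (109*(-85) + 96) = -2 + (-9265 + 96) = -2 - 9169 = -9171)
I = 4378
p = 3057/1289 (p = -9171/(-141 - 18*207) = -9171/(-141 - 3726) = -9171/(-3867) = -9171*(-1/3867) = 3057/1289 ≈ 2.3716)
p - I = 3057/1289 - 1*4378 = 3057/1289 - 4378 = -5640185/1289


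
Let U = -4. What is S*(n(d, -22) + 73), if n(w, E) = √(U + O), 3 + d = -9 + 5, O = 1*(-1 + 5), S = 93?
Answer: 6789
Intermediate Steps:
O = 4 (O = 1*4 = 4)
d = -7 (d = -3 + (-9 + 5) = -3 - 4 = -7)
n(w, E) = 0 (n(w, E) = √(-4 + 4) = √0 = 0)
S*(n(d, -22) + 73) = 93*(0 + 73) = 93*73 = 6789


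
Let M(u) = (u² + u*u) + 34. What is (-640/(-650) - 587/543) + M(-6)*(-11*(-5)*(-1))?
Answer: -205773253/35295 ≈ -5830.1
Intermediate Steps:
M(u) = 34 + 2*u² (M(u) = (u² + u²) + 34 = 2*u² + 34 = 34 + 2*u²)
(-640/(-650) - 587/543) + M(-6)*(-11*(-5)*(-1)) = (-640/(-650) - 587/543) + (34 + 2*(-6)²)*(-11*(-5)*(-1)) = (-640*(-1/650) - 587*1/543) + (34 + 2*36)*(55*(-1)) = (64/65 - 587/543) + (34 + 72)*(-55) = -3403/35295 + 106*(-55) = -3403/35295 - 5830 = -205773253/35295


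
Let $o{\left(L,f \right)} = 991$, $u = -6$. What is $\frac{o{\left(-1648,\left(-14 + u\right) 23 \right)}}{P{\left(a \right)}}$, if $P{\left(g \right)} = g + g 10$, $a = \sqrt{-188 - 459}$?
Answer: $- \frac{991 i \sqrt{647}}{7117} \approx - 3.5418 i$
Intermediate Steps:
$a = i \sqrt{647}$ ($a = \sqrt{-647} = i \sqrt{647} \approx 25.436 i$)
$P{\left(g \right)} = 11 g$ ($P{\left(g \right)} = g + 10 g = 11 g$)
$\frac{o{\left(-1648,\left(-14 + u\right) 23 \right)}}{P{\left(a \right)}} = \frac{991}{11 i \sqrt{647}} = 991 \left(- \frac{i \sqrt{647}}{7117}\right) = - \frac{991 i \sqrt{647}}{7117}$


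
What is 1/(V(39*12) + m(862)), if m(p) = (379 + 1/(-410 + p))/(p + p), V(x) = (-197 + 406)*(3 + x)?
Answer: 779248/76708565181 ≈ 1.0159e-5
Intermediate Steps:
V(x) = 627 + 209*x (V(x) = 209*(3 + x) = 627 + 209*x)
m(p) = (379 + 1/(-410 + p))/(2*p) (m(p) = (379 + 1/(-410 + p))/((2*p)) = (379 + 1/(-410 + p))*(1/(2*p)) = (379 + 1/(-410 + p))/(2*p))
1/(V(39*12) + m(862)) = 1/((627 + 209*(39*12)) + (½)*(-155389 + 379*862)/(862*(-410 + 862))) = 1/((627 + 209*468) + (½)*(1/862)*(-155389 + 326698)/452) = 1/((627 + 97812) + (½)*(1/862)*(1/452)*171309) = 1/(98439 + 171309/779248) = 1/(76708565181/779248) = 779248/76708565181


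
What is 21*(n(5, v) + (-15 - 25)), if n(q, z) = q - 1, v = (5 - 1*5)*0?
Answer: -756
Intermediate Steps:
v = 0 (v = (5 - 5)*0 = 0*0 = 0)
n(q, z) = -1 + q
21*(n(5, v) + (-15 - 25)) = 21*((-1 + 5) + (-15 - 25)) = 21*(4 - 40) = 21*(-36) = -756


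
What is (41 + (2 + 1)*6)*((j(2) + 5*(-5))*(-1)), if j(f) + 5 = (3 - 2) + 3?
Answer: 1534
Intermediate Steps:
j(f) = -1 (j(f) = -5 + ((3 - 2) + 3) = -5 + (1 + 3) = -5 + 4 = -1)
(41 + (2 + 1)*6)*((j(2) + 5*(-5))*(-1)) = (41 + (2 + 1)*6)*((-1 + 5*(-5))*(-1)) = (41 + 3*6)*((-1 - 25)*(-1)) = (41 + 18)*(-26*(-1)) = 59*26 = 1534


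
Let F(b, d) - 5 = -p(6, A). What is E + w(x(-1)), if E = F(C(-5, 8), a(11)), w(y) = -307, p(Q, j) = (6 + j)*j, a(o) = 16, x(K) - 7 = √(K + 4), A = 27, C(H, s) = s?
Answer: -1193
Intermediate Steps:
x(K) = 7 + √(4 + K) (x(K) = 7 + √(K + 4) = 7 + √(4 + K))
p(Q, j) = j*(6 + j)
F(b, d) = -886 (F(b, d) = 5 - 27*(6 + 27) = 5 - 27*33 = 5 - 1*891 = 5 - 891 = -886)
E = -886
E + w(x(-1)) = -886 - 307 = -1193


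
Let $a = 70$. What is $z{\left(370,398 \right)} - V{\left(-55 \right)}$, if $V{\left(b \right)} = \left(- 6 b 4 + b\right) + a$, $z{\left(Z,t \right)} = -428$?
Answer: $-1763$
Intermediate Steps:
$V{\left(b \right)} = 70 - 23 b$ ($V{\left(b \right)} = \left(- 6 b 4 + b\right) + 70 = \left(- 24 b + b\right) + 70 = - 23 b + 70 = 70 - 23 b$)
$z{\left(370,398 \right)} - V{\left(-55 \right)} = -428 - \left(70 - -1265\right) = -428 - \left(70 + 1265\right) = -428 - 1335 = -1763$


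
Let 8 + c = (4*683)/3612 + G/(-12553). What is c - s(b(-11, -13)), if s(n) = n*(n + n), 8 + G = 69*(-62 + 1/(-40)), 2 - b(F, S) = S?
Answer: -207165956293/453414360 ≈ -456.90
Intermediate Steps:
b(F, S) = 2 - S
G = -171509/40 (G = -8 + 69*(-62 + 1/(-40)) = -8 + 69*(-62 - 1/40) = -8 + 69*(-2481/40) = -8 - 171189/40 = -171509/40 ≈ -4287.7)
s(n) = 2*n² (s(n) = n*(2*n) = 2*n²)
c = -3129494293/453414360 (c = -8 + ((4*683)/3612 - 171509/40/(-12553)) = -8 + (2732*(1/3612) - 171509/40*(-1/12553)) = -8 + (683/903 + 171509/502120) = -8 + 497820587/453414360 = -3129494293/453414360 ≈ -6.9021)
c - s(b(-11, -13)) = -3129494293/453414360 - 2*(2 - 1*(-13))² = -3129494293/453414360 - 2*(2 + 13)² = -3129494293/453414360 - 2*15² = -3129494293/453414360 - 2*225 = -3129494293/453414360 - 1*450 = -3129494293/453414360 - 450 = -207165956293/453414360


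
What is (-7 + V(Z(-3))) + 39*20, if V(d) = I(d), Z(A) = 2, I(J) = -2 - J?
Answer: 769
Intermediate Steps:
V(d) = -2 - d
(-7 + V(Z(-3))) + 39*20 = (-7 + (-2 - 1*2)) + 39*20 = (-7 + (-2 - 2)) + 780 = (-7 - 4) + 780 = -11 + 780 = 769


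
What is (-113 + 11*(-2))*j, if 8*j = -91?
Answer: 12285/8 ≈ 1535.6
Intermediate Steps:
j = -91/8 (j = (⅛)*(-91) = -91/8 ≈ -11.375)
(-113 + 11*(-2))*j = (-113 + 11*(-2))*(-91/8) = (-113 - 22)*(-91/8) = -135*(-91/8) = 12285/8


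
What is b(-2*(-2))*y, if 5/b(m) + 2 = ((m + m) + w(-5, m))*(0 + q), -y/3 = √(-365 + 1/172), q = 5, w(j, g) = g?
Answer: -15*I*√2699497/4988 ≈ -4.9409*I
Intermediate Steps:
y = -3*I*√2699497/86 (y = -3*√(-365 + 1/172) = -3*I*√2699497/86 ≈ -57.314*I)
b(m) = 5/(-2 + 15*m) (b(m) = 5/(-2 + ((m + m) + m)*(0 + 5)) = 5/(-2 + (2*m + m)*5) = 5/(-2 + (3*m)*5) = 5/(-2 + 15*m))
b(-2*(-2))*y = (5/(-2 + 15*(-2*(-2))))*(-3*I*√2699497/86) = (5/(-2 + 15*4))*(-3*I*√2699497/86) = (5/(-2 + 60))*(-3*I*√2699497/86) = (5/58)*(-3*I*√2699497/86) = (5*(1/58))*(-3*I*√2699497/86) = 5*(-3*I*√2699497/86)/58 = -15*I*√2699497/4988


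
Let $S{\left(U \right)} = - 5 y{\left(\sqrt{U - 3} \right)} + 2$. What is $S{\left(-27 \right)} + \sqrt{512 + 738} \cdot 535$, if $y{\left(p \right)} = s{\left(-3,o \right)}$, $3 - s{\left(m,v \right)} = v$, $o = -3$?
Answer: $-28 + 13375 \sqrt{2} \approx 18887.0$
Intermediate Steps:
$s{\left(m,v \right)} = 3 - v$
$y{\left(p \right)} = 6$ ($y{\left(p \right)} = 3 - -3 = 3 + 3 = 6$)
$S{\left(U \right)} = -28$ ($S{\left(U \right)} = \left(-5\right) 6 + 2 = -30 + 2 = -28$)
$S{\left(-27 \right)} + \sqrt{512 + 738} \cdot 535 = -28 + \sqrt{512 + 738} \cdot 535 = -28 + \sqrt{1250} \cdot 535 = -28 + 25 \sqrt{2} \cdot 535 = -28 + 13375 \sqrt{2}$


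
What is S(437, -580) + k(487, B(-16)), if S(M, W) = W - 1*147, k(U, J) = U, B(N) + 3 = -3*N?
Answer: -240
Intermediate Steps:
B(N) = -3 - 3*N
S(M, W) = -147 + W (S(M, W) = W - 147 = -147 + W)
S(437, -580) + k(487, B(-16)) = (-147 - 580) + 487 = -727 + 487 = -240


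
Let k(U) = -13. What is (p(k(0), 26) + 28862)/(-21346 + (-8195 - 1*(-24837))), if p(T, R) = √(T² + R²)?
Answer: -14431/2352 - 13*√5/4704 ≈ -6.1418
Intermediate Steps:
p(T, R) = √(R² + T²)
(p(k(0), 26) + 28862)/(-21346 + (-8195 - 1*(-24837))) = (√(26² + (-13)²) + 28862)/(-21346 + (-8195 - 1*(-24837))) = (√(676 + 169) + 28862)/(-21346 + (-8195 + 24837)) = (√845 + 28862)/(-21346 + 16642) = (13*√5 + 28862)/(-4704) = (28862 + 13*√5)*(-1/4704) = -14431/2352 - 13*√5/4704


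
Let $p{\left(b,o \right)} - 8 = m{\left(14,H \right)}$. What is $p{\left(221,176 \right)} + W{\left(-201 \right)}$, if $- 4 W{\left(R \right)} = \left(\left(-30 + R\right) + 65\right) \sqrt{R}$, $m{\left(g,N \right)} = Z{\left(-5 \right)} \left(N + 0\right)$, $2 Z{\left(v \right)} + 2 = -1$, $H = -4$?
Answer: $14 + \frac{83 i \sqrt{201}}{2} \approx 14.0 + 588.36 i$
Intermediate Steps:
$Z{\left(v \right)} = - \frac{3}{2}$ ($Z{\left(v \right)} = -1 + \frac{1}{2} \left(-1\right) = -1 - \frac{1}{2} = - \frac{3}{2}$)
$m{\left(g,N \right)} = - \frac{3 N}{2}$ ($m{\left(g,N \right)} = - \frac{3 \left(N + 0\right)}{2} = - \frac{3 N}{2}$)
$p{\left(b,o \right)} = 14$ ($p{\left(b,o \right)} = 8 - -6 = 8 + 6 = 14$)
$W{\left(R \right)} = - \frac{\sqrt{R} \left(35 + R\right)}{4}$ ($W{\left(R \right)} = - \frac{\left(\left(-30 + R\right) + 65\right) \sqrt{R}}{4} = - \frac{\left(35 + R\right) \sqrt{R}}{4} = - \frac{\sqrt{R} \left(35 + R\right)}{4}$)
$p{\left(221,176 \right)} + W{\left(-201 \right)} = 14 + \frac{\sqrt{-201} \left(-35 - -201\right)}{4} = 14 + \frac{i \sqrt{201} \left(-35 + 201\right)}{4} = 14 + \frac{1}{4} i \sqrt{201} \cdot 166 = 14 + \frac{83 i \sqrt{201}}{2}$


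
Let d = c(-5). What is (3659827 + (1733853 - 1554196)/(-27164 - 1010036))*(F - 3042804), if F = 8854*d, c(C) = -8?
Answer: -2954819068035413887/259300 ≈ -1.1395e+13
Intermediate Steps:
d = -8
F = -70832 (F = 8854*(-8) = -70832)
(3659827 + (1733853 - 1554196)/(-27164 - 1010036))*(F - 3042804) = (3659827 + (1733853 - 1554196)/(-27164 - 1010036))*(-70832 - 3042804) = (3659827 + 179657/(-1037200))*(-3113636) = (3659827 + 179657*(-1/1037200))*(-3113636) = (3659827 - 179657/1037200)*(-3113636) = (3795972384743/1037200)*(-3113636) = -2954819068035413887/259300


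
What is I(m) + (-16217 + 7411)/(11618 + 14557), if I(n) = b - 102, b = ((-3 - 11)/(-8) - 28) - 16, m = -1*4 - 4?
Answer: -15138199/104700 ≈ -144.59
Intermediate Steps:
m = -8 (m = -4 - 4 = -8)
b = -169/4 (b = (-14*(-1/8) - 28) - 16 = (7/4 - 28) - 16 = -105/4 - 16 = -169/4 ≈ -42.250)
I(n) = -577/4 (I(n) = -169/4 - 102 = -577/4)
I(m) + (-16217 + 7411)/(11618 + 14557) = -577/4 + (-16217 + 7411)/(11618 + 14557) = -577/4 - 8806/26175 = -15138199/104700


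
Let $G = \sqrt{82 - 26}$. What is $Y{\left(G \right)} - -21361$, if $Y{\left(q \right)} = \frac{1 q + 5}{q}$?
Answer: $21362 + \frac{5 \sqrt{14}}{28} \approx 21363.0$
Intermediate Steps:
$G = 2 \sqrt{14}$ ($G = \sqrt{56} = 2 \sqrt{14} \approx 7.4833$)
$Y{\left(q \right)} = \frac{5 + q}{q}$ ($Y{\left(q \right)} = \frac{q + 5}{q} = \frac{5 + q}{q}$)
$Y{\left(G \right)} - -21361 = \frac{5 + 2 \sqrt{14}}{2 \sqrt{14}} - -21361 = \frac{\sqrt{14}}{28} \left(5 + 2 \sqrt{14}\right) + 21361 = \frac{\sqrt{14} \left(5 + 2 \sqrt{14}\right)}{28} + 21361 = 21361 + \frac{\sqrt{14} \left(5 + 2 \sqrt{14}\right)}{28}$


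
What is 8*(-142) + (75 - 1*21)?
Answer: -1082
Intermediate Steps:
8*(-142) + (75 - 1*21) = -1136 + (75 - 21) = -1136 + 54 = -1082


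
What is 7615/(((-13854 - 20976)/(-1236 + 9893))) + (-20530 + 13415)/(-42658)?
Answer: -140594893237/74288907 ≈ -1892.5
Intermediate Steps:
7615/(((-13854 - 20976)/(-1236 + 9893))) + (-20530 + 13415)/(-42658) = 7615/((-34830/8657)) - 7115*(-1/42658) = 7615/((-34830*1/8657)) + 7115/42658 = 7615/(-34830/8657) + 7115/42658 = 7615*(-8657/34830) + 7115/42658 = -13184611/6966 + 7115/42658 = -140594893237/74288907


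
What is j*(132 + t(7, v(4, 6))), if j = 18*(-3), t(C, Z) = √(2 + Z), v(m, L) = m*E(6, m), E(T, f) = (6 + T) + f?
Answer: -7128 - 54*√66 ≈ -7566.7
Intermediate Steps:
E(T, f) = 6 + T + f
v(m, L) = m*(12 + m) (v(m, L) = m*(6 + 6 + m) = m*(12 + m))
j = -54
j*(132 + t(7, v(4, 6))) = -54*(132 + √(2 + 4*(12 + 4))) = -54*(132 + √(2 + 4*16)) = -54*(132 + √(2 + 64)) = -54*(132 + √66) = -7128 - 54*√66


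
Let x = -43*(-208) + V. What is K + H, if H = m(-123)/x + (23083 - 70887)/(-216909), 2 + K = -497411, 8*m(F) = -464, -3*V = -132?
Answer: -3298452620389/6631218 ≈ -4.9741e+5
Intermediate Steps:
V = 44 (V = -⅓*(-132) = 44)
m(F) = -58 (m(F) = (⅛)*(-464) = -58)
K = -497413 (K = -2 - 497411 = -497413)
x = 8988 (x = -43*(-208) + 44 = 8944 + 44 = 8988)
H = 1418645/6631218 (H = -58/8988 + (23083 - 70887)/(-216909) = -58*1/8988 - 47804*(-1/216909) = -29/4494 + 47804/216909 = 1418645/6631218 ≈ 0.21393)
K + H = -497413 + 1418645/6631218 = -3298452620389/6631218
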